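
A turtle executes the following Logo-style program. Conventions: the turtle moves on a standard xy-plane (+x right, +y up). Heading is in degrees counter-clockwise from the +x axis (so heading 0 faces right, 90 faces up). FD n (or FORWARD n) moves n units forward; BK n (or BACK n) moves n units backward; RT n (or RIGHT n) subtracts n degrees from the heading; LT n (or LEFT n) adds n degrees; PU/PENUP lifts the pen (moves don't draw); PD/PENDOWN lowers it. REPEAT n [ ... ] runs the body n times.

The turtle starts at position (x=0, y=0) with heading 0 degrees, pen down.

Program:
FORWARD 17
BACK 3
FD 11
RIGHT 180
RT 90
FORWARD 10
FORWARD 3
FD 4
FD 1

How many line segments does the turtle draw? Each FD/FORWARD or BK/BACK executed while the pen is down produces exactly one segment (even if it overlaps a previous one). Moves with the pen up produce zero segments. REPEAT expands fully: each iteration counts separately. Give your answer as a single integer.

Executing turtle program step by step:
Start: pos=(0,0), heading=0, pen down
FD 17: (0,0) -> (17,0) [heading=0, draw]
BK 3: (17,0) -> (14,0) [heading=0, draw]
FD 11: (14,0) -> (25,0) [heading=0, draw]
RT 180: heading 0 -> 180
RT 90: heading 180 -> 90
FD 10: (25,0) -> (25,10) [heading=90, draw]
FD 3: (25,10) -> (25,13) [heading=90, draw]
FD 4: (25,13) -> (25,17) [heading=90, draw]
FD 1: (25,17) -> (25,18) [heading=90, draw]
Final: pos=(25,18), heading=90, 7 segment(s) drawn
Segments drawn: 7

Answer: 7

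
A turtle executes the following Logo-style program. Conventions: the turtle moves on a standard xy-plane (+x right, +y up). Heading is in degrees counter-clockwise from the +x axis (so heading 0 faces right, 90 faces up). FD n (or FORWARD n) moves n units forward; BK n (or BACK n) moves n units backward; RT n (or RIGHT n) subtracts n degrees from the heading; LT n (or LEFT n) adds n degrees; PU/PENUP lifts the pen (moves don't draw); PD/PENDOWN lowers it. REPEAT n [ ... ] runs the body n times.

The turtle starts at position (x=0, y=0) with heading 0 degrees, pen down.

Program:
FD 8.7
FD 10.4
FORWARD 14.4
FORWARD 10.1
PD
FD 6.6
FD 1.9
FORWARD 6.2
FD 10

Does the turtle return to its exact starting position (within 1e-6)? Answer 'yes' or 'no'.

Executing turtle program step by step:
Start: pos=(0,0), heading=0, pen down
FD 8.7: (0,0) -> (8.7,0) [heading=0, draw]
FD 10.4: (8.7,0) -> (19.1,0) [heading=0, draw]
FD 14.4: (19.1,0) -> (33.5,0) [heading=0, draw]
FD 10.1: (33.5,0) -> (43.6,0) [heading=0, draw]
PD: pen down
FD 6.6: (43.6,0) -> (50.2,0) [heading=0, draw]
FD 1.9: (50.2,0) -> (52.1,0) [heading=0, draw]
FD 6.2: (52.1,0) -> (58.3,0) [heading=0, draw]
FD 10: (58.3,0) -> (68.3,0) [heading=0, draw]
Final: pos=(68.3,0), heading=0, 8 segment(s) drawn

Start position: (0, 0)
Final position: (68.3, 0)
Distance = 68.3; >= 1e-6 -> NOT closed

Answer: no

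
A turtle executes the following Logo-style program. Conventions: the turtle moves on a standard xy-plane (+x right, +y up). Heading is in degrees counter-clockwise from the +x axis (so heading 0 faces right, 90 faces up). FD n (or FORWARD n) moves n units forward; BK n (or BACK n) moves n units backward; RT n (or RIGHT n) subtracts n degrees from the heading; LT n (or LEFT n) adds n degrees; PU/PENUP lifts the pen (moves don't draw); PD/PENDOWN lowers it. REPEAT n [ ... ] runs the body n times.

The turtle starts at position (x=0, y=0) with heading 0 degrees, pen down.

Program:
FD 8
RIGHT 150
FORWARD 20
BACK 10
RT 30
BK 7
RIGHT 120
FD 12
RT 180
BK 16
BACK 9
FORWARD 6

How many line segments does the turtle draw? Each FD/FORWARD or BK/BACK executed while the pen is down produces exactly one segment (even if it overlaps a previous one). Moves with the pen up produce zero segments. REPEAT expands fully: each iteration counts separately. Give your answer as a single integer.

Answer: 8

Derivation:
Executing turtle program step by step:
Start: pos=(0,0), heading=0, pen down
FD 8: (0,0) -> (8,0) [heading=0, draw]
RT 150: heading 0 -> 210
FD 20: (8,0) -> (-9.321,-10) [heading=210, draw]
BK 10: (-9.321,-10) -> (-0.66,-5) [heading=210, draw]
RT 30: heading 210 -> 180
BK 7: (-0.66,-5) -> (6.34,-5) [heading=180, draw]
RT 120: heading 180 -> 60
FD 12: (6.34,-5) -> (12.34,5.392) [heading=60, draw]
RT 180: heading 60 -> 240
BK 16: (12.34,5.392) -> (20.34,19.249) [heading=240, draw]
BK 9: (20.34,19.249) -> (24.84,27.043) [heading=240, draw]
FD 6: (24.84,27.043) -> (21.84,21.847) [heading=240, draw]
Final: pos=(21.84,21.847), heading=240, 8 segment(s) drawn
Segments drawn: 8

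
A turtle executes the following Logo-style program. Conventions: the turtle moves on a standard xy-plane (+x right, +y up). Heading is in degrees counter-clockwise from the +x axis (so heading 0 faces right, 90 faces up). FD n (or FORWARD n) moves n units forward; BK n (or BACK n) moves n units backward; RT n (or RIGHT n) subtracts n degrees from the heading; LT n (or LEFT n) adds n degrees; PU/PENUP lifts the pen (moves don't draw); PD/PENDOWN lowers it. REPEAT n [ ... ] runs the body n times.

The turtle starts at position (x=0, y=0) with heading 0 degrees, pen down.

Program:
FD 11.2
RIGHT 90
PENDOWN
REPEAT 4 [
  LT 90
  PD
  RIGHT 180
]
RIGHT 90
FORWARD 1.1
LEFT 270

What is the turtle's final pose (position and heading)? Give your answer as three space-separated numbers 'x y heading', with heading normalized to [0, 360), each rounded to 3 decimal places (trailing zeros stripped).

Answer: 10.1 0 90

Derivation:
Executing turtle program step by step:
Start: pos=(0,0), heading=0, pen down
FD 11.2: (0,0) -> (11.2,0) [heading=0, draw]
RT 90: heading 0 -> 270
PD: pen down
REPEAT 4 [
  -- iteration 1/4 --
  LT 90: heading 270 -> 0
  PD: pen down
  RT 180: heading 0 -> 180
  -- iteration 2/4 --
  LT 90: heading 180 -> 270
  PD: pen down
  RT 180: heading 270 -> 90
  -- iteration 3/4 --
  LT 90: heading 90 -> 180
  PD: pen down
  RT 180: heading 180 -> 0
  -- iteration 4/4 --
  LT 90: heading 0 -> 90
  PD: pen down
  RT 180: heading 90 -> 270
]
RT 90: heading 270 -> 180
FD 1.1: (11.2,0) -> (10.1,0) [heading=180, draw]
LT 270: heading 180 -> 90
Final: pos=(10.1,0), heading=90, 2 segment(s) drawn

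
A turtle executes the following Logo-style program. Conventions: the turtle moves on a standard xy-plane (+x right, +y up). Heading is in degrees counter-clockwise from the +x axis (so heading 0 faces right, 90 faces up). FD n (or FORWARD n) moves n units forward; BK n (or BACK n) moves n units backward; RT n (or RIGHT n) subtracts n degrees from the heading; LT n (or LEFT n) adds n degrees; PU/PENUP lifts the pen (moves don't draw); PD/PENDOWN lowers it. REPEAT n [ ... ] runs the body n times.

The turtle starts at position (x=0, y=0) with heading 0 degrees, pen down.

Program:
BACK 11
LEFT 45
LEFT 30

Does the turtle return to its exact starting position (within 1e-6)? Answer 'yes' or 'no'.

Executing turtle program step by step:
Start: pos=(0,0), heading=0, pen down
BK 11: (0,0) -> (-11,0) [heading=0, draw]
LT 45: heading 0 -> 45
LT 30: heading 45 -> 75
Final: pos=(-11,0), heading=75, 1 segment(s) drawn

Start position: (0, 0)
Final position: (-11, 0)
Distance = 11; >= 1e-6 -> NOT closed

Answer: no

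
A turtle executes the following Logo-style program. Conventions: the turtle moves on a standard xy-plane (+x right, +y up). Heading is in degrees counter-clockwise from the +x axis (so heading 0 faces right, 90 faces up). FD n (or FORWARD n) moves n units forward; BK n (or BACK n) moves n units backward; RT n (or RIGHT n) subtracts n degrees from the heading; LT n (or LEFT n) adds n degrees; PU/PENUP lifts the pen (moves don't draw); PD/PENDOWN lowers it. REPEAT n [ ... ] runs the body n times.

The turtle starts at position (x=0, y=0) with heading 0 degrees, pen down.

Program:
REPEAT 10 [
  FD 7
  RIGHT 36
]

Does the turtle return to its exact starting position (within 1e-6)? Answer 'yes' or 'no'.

Answer: yes

Derivation:
Executing turtle program step by step:
Start: pos=(0,0), heading=0, pen down
REPEAT 10 [
  -- iteration 1/10 --
  FD 7: (0,0) -> (7,0) [heading=0, draw]
  RT 36: heading 0 -> 324
  -- iteration 2/10 --
  FD 7: (7,0) -> (12.663,-4.114) [heading=324, draw]
  RT 36: heading 324 -> 288
  -- iteration 3/10 --
  FD 7: (12.663,-4.114) -> (14.826,-10.772) [heading=288, draw]
  RT 36: heading 288 -> 252
  -- iteration 4/10 --
  FD 7: (14.826,-10.772) -> (12.663,-17.429) [heading=252, draw]
  RT 36: heading 252 -> 216
  -- iteration 5/10 --
  FD 7: (12.663,-17.429) -> (7,-21.544) [heading=216, draw]
  RT 36: heading 216 -> 180
  -- iteration 6/10 --
  FD 7: (7,-21.544) -> (0,-21.544) [heading=180, draw]
  RT 36: heading 180 -> 144
  -- iteration 7/10 --
  FD 7: (0,-21.544) -> (-5.663,-17.429) [heading=144, draw]
  RT 36: heading 144 -> 108
  -- iteration 8/10 --
  FD 7: (-5.663,-17.429) -> (-7.826,-10.772) [heading=108, draw]
  RT 36: heading 108 -> 72
  -- iteration 9/10 --
  FD 7: (-7.826,-10.772) -> (-5.663,-4.114) [heading=72, draw]
  RT 36: heading 72 -> 36
  -- iteration 10/10 --
  FD 7: (-5.663,-4.114) -> (0,0) [heading=36, draw]
  RT 36: heading 36 -> 0
]
Final: pos=(0,0), heading=0, 10 segment(s) drawn

Start position: (0, 0)
Final position: (0, 0)
Distance = 0; < 1e-6 -> CLOSED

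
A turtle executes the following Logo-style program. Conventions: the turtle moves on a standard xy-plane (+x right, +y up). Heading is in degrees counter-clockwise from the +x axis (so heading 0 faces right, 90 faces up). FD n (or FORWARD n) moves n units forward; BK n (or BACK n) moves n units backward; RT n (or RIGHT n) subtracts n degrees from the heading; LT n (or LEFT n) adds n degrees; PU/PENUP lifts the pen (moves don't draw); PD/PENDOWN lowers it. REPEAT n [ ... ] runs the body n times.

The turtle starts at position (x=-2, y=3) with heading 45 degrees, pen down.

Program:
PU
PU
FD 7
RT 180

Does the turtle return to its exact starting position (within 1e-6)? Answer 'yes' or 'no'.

Executing turtle program step by step:
Start: pos=(-2,3), heading=45, pen down
PU: pen up
PU: pen up
FD 7: (-2,3) -> (2.95,7.95) [heading=45, move]
RT 180: heading 45 -> 225
Final: pos=(2.95,7.95), heading=225, 0 segment(s) drawn

Start position: (-2, 3)
Final position: (2.95, 7.95)
Distance = 7; >= 1e-6 -> NOT closed

Answer: no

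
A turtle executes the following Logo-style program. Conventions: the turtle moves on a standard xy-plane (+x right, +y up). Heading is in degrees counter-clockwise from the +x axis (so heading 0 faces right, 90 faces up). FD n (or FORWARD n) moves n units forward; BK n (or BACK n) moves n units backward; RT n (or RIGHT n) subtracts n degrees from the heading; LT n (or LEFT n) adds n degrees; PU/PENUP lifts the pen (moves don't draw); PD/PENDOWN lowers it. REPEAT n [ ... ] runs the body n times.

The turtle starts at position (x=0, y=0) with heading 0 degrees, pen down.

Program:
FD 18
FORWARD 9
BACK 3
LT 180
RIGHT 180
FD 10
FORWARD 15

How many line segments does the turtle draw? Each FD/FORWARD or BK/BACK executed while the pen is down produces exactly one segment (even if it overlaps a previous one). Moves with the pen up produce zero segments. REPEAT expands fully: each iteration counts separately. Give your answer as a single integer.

Answer: 5

Derivation:
Executing turtle program step by step:
Start: pos=(0,0), heading=0, pen down
FD 18: (0,0) -> (18,0) [heading=0, draw]
FD 9: (18,0) -> (27,0) [heading=0, draw]
BK 3: (27,0) -> (24,0) [heading=0, draw]
LT 180: heading 0 -> 180
RT 180: heading 180 -> 0
FD 10: (24,0) -> (34,0) [heading=0, draw]
FD 15: (34,0) -> (49,0) [heading=0, draw]
Final: pos=(49,0), heading=0, 5 segment(s) drawn
Segments drawn: 5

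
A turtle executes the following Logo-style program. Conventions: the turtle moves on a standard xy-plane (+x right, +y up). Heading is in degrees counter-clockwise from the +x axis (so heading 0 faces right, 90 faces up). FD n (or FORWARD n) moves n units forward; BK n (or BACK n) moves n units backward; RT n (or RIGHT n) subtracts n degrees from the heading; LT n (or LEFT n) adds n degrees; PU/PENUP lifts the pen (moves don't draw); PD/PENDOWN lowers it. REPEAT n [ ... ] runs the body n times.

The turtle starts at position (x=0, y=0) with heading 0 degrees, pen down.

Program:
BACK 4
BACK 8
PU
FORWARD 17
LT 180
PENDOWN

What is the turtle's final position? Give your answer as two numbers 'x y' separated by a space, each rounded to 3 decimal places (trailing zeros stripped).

Executing turtle program step by step:
Start: pos=(0,0), heading=0, pen down
BK 4: (0,0) -> (-4,0) [heading=0, draw]
BK 8: (-4,0) -> (-12,0) [heading=0, draw]
PU: pen up
FD 17: (-12,0) -> (5,0) [heading=0, move]
LT 180: heading 0 -> 180
PD: pen down
Final: pos=(5,0), heading=180, 2 segment(s) drawn

Answer: 5 0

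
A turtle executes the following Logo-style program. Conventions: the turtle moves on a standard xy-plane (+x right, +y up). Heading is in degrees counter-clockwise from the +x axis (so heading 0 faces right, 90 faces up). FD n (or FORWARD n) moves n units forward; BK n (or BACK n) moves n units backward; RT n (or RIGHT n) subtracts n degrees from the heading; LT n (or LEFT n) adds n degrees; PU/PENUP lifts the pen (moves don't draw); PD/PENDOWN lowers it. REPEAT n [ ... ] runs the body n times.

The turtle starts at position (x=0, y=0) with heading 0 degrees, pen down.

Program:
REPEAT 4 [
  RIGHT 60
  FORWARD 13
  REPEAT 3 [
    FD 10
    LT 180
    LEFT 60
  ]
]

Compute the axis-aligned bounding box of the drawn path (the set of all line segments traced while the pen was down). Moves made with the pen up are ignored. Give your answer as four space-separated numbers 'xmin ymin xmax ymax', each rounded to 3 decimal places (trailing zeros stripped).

Executing turtle program step by step:
Start: pos=(0,0), heading=0, pen down
REPEAT 4 [
  -- iteration 1/4 --
  RT 60: heading 0 -> 300
  FD 13: (0,0) -> (6.5,-11.258) [heading=300, draw]
  REPEAT 3 [
    -- iteration 1/3 --
    FD 10: (6.5,-11.258) -> (11.5,-19.919) [heading=300, draw]
    LT 180: heading 300 -> 120
    LT 60: heading 120 -> 180
    -- iteration 2/3 --
    FD 10: (11.5,-19.919) -> (1.5,-19.919) [heading=180, draw]
    LT 180: heading 180 -> 0
    LT 60: heading 0 -> 60
    -- iteration 3/3 --
    FD 10: (1.5,-19.919) -> (6.5,-11.258) [heading=60, draw]
    LT 180: heading 60 -> 240
    LT 60: heading 240 -> 300
  ]
  -- iteration 2/4 --
  RT 60: heading 300 -> 240
  FD 13: (6.5,-11.258) -> (0,-22.517) [heading=240, draw]
  REPEAT 3 [
    -- iteration 1/3 --
    FD 10: (0,-22.517) -> (-5,-31.177) [heading=240, draw]
    LT 180: heading 240 -> 60
    LT 60: heading 60 -> 120
    -- iteration 2/3 --
    FD 10: (-5,-31.177) -> (-10,-22.517) [heading=120, draw]
    LT 180: heading 120 -> 300
    LT 60: heading 300 -> 0
    -- iteration 3/3 --
    FD 10: (-10,-22.517) -> (0,-22.517) [heading=0, draw]
    LT 180: heading 0 -> 180
    LT 60: heading 180 -> 240
  ]
  -- iteration 3/4 --
  RT 60: heading 240 -> 180
  FD 13: (0,-22.517) -> (-13,-22.517) [heading=180, draw]
  REPEAT 3 [
    -- iteration 1/3 --
    FD 10: (-13,-22.517) -> (-23,-22.517) [heading=180, draw]
    LT 180: heading 180 -> 0
    LT 60: heading 0 -> 60
    -- iteration 2/3 --
    FD 10: (-23,-22.517) -> (-18,-13.856) [heading=60, draw]
    LT 180: heading 60 -> 240
    LT 60: heading 240 -> 300
    -- iteration 3/3 --
    FD 10: (-18,-13.856) -> (-13,-22.517) [heading=300, draw]
    LT 180: heading 300 -> 120
    LT 60: heading 120 -> 180
  ]
  -- iteration 4/4 --
  RT 60: heading 180 -> 120
  FD 13: (-13,-22.517) -> (-19.5,-11.258) [heading=120, draw]
  REPEAT 3 [
    -- iteration 1/3 --
    FD 10: (-19.5,-11.258) -> (-24.5,-2.598) [heading=120, draw]
    LT 180: heading 120 -> 300
    LT 60: heading 300 -> 0
    -- iteration 2/3 --
    FD 10: (-24.5,-2.598) -> (-14.5,-2.598) [heading=0, draw]
    LT 180: heading 0 -> 180
    LT 60: heading 180 -> 240
    -- iteration 3/3 --
    FD 10: (-14.5,-2.598) -> (-19.5,-11.258) [heading=240, draw]
    LT 180: heading 240 -> 60
    LT 60: heading 60 -> 120
  ]
]
Final: pos=(-19.5,-11.258), heading=120, 16 segment(s) drawn

Segment endpoints: x in {-24.5, -23, -19.5, -19.5, -18, -14.5, -13, -13, -10, -5, 0, 0, 1.5, 6.5, 6.5, 11.5}, y in {-31.177, -22.517, -22.517, -22.517, -22.517, -22.517, -19.919, -13.856, -11.258, -11.258, -11.258, -2.598, -2.598, 0}
xmin=-24.5, ymin=-31.177, xmax=11.5, ymax=0

Answer: -24.5 -31.177 11.5 0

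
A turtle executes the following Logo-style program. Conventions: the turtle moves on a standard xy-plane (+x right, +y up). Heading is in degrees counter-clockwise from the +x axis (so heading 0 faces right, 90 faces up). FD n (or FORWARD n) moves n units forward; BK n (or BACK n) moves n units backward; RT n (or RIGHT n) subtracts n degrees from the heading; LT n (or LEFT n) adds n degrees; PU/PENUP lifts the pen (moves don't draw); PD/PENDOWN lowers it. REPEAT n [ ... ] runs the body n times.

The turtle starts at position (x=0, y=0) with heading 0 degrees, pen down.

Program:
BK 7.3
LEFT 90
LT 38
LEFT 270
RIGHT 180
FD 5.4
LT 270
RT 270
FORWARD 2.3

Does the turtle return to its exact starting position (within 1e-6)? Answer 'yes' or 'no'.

Answer: no

Derivation:
Executing turtle program step by step:
Start: pos=(0,0), heading=0, pen down
BK 7.3: (0,0) -> (-7.3,0) [heading=0, draw]
LT 90: heading 0 -> 90
LT 38: heading 90 -> 128
LT 270: heading 128 -> 38
RT 180: heading 38 -> 218
FD 5.4: (-7.3,0) -> (-11.555,-3.325) [heading=218, draw]
LT 270: heading 218 -> 128
RT 270: heading 128 -> 218
FD 2.3: (-11.555,-3.325) -> (-13.368,-4.741) [heading=218, draw]
Final: pos=(-13.368,-4.741), heading=218, 3 segment(s) drawn

Start position: (0, 0)
Final position: (-13.368, -4.741)
Distance = 14.183; >= 1e-6 -> NOT closed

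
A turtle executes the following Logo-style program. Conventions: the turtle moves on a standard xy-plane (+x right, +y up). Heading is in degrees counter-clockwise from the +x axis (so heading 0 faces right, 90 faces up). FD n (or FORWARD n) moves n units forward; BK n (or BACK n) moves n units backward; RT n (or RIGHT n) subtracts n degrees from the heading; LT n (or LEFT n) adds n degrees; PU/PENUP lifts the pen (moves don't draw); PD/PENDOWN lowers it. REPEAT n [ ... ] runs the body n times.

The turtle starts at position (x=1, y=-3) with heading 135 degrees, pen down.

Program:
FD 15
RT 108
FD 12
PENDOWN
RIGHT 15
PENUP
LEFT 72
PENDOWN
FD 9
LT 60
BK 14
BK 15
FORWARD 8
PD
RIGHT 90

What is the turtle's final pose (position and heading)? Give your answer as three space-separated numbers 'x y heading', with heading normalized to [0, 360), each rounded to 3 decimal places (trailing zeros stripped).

Answer: 19.016 9.662 54

Derivation:
Executing turtle program step by step:
Start: pos=(1,-3), heading=135, pen down
FD 15: (1,-3) -> (-9.607,7.607) [heading=135, draw]
RT 108: heading 135 -> 27
FD 12: (-9.607,7.607) -> (1.085,13.054) [heading=27, draw]
PD: pen down
RT 15: heading 27 -> 12
PU: pen up
LT 72: heading 12 -> 84
PD: pen down
FD 9: (1.085,13.054) -> (2.026,22.005) [heading=84, draw]
LT 60: heading 84 -> 144
BK 14: (2.026,22.005) -> (13.352,13.776) [heading=144, draw]
BK 15: (13.352,13.776) -> (25.488,4.959) [heading=144, draw]
FD 8: (25.488,4.959) -> (19.016,9.662) [heading=144, draw]
PD: pen down
RT 90: heading 144 -> 54
Final: pos=(19.016,9.662), heading=54, 6 segment(s) drawn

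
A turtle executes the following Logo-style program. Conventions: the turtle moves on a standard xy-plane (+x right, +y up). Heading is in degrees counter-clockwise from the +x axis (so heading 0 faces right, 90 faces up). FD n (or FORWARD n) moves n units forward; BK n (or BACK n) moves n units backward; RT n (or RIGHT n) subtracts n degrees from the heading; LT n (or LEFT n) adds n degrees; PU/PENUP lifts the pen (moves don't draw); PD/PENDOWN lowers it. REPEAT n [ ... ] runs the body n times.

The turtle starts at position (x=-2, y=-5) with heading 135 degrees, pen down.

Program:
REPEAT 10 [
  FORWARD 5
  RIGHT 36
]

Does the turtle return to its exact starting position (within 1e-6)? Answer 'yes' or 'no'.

Executing turtle program step by step:
Start: pos=(-2,-5), heading=135, pen down
REPEAT 10 [
  -- iteration 1/10 --
  FD 5: (-2,-5) -> (-5.536,-1.464) [heading=135, draw]
  RT 36: heading 135 -> 99
  -- iteration 2/10 --
  FD 5: (-5.536,-1.464) -> (-6.318,3.474) [heading=99, draw]
  RT 36: heading 99 -> 63
  -- iteration 3/10 --
  FD 5: (-6.318,3.474) -> (-4.048,7.929) [heading=63, draw]
  RT 36: heading 63 -> 27
  -- iteration 4/10 --
  FD 5: (-4.048,7.929) -> (0.407,10.199) [heading=27, draw]
  RT 36: heading 27 -> 351
  -- iteration 5/10 --
  FD 5: (0.407,10.199) -> (5.346,9.417) [heading=351, draw]
  RT 36: heading 351 -> 315
  -- iteration 6/10 --
  FD 5: (5.346,9.417) -> (8.881,5.881) [heading=315, draw]
  RT 36: heading 315 -> 279
  -- iteration 7/10 --
  FD 5: (8.881,5.881) -> (9.663,0.943) [heading=279, draw]
  RT 36: heading 279 -> 243
  -- iteration 8/10 --
  FD 5: (9.663,0.943) -> (7.393,-3.512) [heading=243, draw]
  RT 36: heading 243 -> 207
  -- iteration 9/10 --
  FD 5: (7.393,-3.512) -> (2.938,-5.782) [heading=207, draw]
  RT 36: heading 207 -> 171
  -- iteration 10/10 --
  FD 5: (2.938,-5.782) -> (-2,-5) [heading=171, draw]
  RT 36: heading 171 -> 135
]
Final: pos=(-2,-5), heading=135, 10 segment(s) drawn

Start position: (-2, -5)
Final position: (-2, -5)
Distance = 0; < 1e-6 -> CLOSED

Answer: yes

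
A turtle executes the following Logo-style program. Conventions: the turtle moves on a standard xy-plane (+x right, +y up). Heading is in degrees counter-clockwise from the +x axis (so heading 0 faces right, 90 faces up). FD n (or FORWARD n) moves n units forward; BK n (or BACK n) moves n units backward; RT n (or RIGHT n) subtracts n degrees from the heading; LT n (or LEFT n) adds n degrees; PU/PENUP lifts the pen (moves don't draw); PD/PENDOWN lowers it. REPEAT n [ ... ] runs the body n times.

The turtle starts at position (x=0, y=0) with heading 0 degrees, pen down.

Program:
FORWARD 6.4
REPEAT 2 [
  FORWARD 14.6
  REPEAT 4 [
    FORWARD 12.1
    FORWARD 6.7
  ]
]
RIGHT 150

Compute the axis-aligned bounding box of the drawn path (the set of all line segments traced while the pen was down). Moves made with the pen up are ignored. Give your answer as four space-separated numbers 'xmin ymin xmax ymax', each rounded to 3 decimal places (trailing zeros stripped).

Answer: 0 0 186 0

Derivation:
Executing turtle program step by step:
Start: pos=(0,0), heading=0, pen down
FD 6.4: (0,0) -> (6.4,0) [heading=0, draw]
REPEAT 2 [
  -- iteration 1/2 --
  FD 14.6: (6.4,0) -> (21,0) [heading=0, draw]
  REPEAT 4 [
    -- iteration 1/4 --
    FD 12.1: (21,0) -> (33.1,0) [heading=0, draw]
    FD 6.7: (33.1,0) -> (39.8,0) [heading=0, draw]
    -- iteration 2/4 --
    FD 12.1: (39.8,0) -> (51.9,0) [heading=0, draw]
    FD 6.7: (51.9,0) -> (58.6,0) [heading=0, draw]
    -- iteration 3/4 --
    FD 12.1: (58.6,0) -> (70.7,0) [heading=0, draw]
    FD 6.7: (70.7,0) -> (77.4,0) [heading=0, draw]
    -- iteration 4/4 --
    FD 12.1: (77.4,0) -> (89.5,0) [heading=0, draw]
    FD 6.7: (89.5,0) -> (96.2,0) [heading=0, draw]
  ]
  -- iteration 2/2 --
  FD 14.6: (96.2,0) -> (110.8,0) [heading=0, draw]
  REPEAT 4 [
    -- iteration 1/4 --
    FD 12.1: (110.8,0) -> (122.9,0) [heading=0, draw]
    FD 6.7: (122.9,0) -> (129.6,0) [heading=0, draw]
    -- iteration 2/4 --
    FD 12.1: (129.6,0) -> (141.7,0) [heading=0, draw]
    FD 6.7: (141.7,0) -> (148.4,0) [heading=0, draw]
    -- iteration 3/4 --
    FD 12.1: (148.4,0) -> (160.5,0) [heading=0, draw]
    FD 6.7: (160.5,0) -> (167.2,0) [heading=0, draw]
    -- iteration 4/4 --
    FD 12.1: (167.2,0) -> (179.3,0) [heading=0, draw]
    FD 6.7: (179.3,0) -> (186,0) [heading=0, draw]
  ]
]
RT 150: heading 0 -> 210
Final: pos=(186,0), heading=210, 19 segment(s) drawn

Segment endpoints: x in {0, 6.4, 21, 33.1, 39.8, 51.9, 58.6, 70.7, 77.4, 89.5, 96.2, 110.8, 122.9, 129.6, 141.7, 148.4, 160.5, 167.2, 179.3, 186}, y in {0}
xmin=0, ymin=0, xmax=186, ymax=0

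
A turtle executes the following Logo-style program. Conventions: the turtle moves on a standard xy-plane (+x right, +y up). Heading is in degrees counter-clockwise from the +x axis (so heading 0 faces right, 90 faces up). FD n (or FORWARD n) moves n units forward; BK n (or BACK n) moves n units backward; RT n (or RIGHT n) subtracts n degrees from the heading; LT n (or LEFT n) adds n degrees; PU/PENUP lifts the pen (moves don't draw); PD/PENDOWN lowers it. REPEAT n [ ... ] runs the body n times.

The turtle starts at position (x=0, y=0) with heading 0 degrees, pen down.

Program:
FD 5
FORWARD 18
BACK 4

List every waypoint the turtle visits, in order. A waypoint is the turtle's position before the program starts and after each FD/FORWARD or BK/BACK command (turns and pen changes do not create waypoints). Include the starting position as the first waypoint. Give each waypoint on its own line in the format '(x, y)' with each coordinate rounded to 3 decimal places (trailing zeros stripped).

Executing turtle program step by step:
Start: pos=(0,0), heading=0, pen down
FD 5: (0,0) -> (5,0) [heading=0, draw]
FD 18: (5,0) -> (23,0) [heading=0, draw]
BK 4: (23,0) -> (19,0) [heading=0, draw]
Final: pos=(19,0), heading=0, 3 segment(s) drawn
Waypoints (4 total):
(0, 0)
(5, 0)
(23, 0)
(19, 0)

Answer: (0, 0)
(5, 0)
(23, 0)
(19, 0)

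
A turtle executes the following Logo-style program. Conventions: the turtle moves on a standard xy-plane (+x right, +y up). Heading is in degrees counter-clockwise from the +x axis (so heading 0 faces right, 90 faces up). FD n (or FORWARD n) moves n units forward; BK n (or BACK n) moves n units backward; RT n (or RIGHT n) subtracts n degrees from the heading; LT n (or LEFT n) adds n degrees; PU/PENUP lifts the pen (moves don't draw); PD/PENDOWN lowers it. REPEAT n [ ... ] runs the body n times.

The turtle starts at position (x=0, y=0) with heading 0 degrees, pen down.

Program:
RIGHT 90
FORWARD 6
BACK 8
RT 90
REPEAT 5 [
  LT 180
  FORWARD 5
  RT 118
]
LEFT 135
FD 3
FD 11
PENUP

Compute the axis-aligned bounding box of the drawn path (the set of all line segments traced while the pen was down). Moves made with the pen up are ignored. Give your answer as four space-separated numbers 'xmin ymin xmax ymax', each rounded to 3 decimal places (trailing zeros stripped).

Answer: -3.514 -8.545 7.347 10.56

Derivation:
Executing turtle program step by step:
Start: pos=(0,0), heading=0, pen down
RT 90: heading 0 -> 270
FD 6: (0,0) -> (0,-6) [heading=270, draw]
BK 8: (0,-6) -> (0,2) [heading=270, draw]
RT 90: heading 270 -> 180
REPEAT 5 [
  -- iteration 1/5 --
  LT 180: heading 180 -> 0
  FD 5: (0,2) -> (5,2) [heading=0, draw]
  RT 118: heading 0 -> 242
  -- iteration 2/5 --
  LT 180: heading 242 -> 62
  FD 5: (5,2) -> (7.347,6.415) [heading=62, draw]
  RT 118: heading 62 -> 304
  -- iteration 3/5 --
  LT 180: heading 304 -> 124
  FD 5: (7.347,6.415) -> (4.551,10.56) [heading=124, draw]
  RT 118: heading 124 -> 6
  -- iteration 4/5 --
  LT 180: heading 6 -> 186
  FD 5: (4.551,10.56) -> (-0.421,10.037) [heading=186, draw]
  RT 118: heading 186 -> 68
  -- iteration 5/5 --
  LT 180: heading 68 -> 248
  FD 5: (-0.421,10.037) -> (-2.294,5.401) [heading=248, draw]
  RT 118: heading 248 -> 130
]
LT 135: heading 130 -> 265
FD 3: (-2.294,5.401) -> (-2.556,2.413) [heading=265, draw]
FD 11: (-2.556,2.413) -> (-3.514,-8.545) [heading=265, draw]
PU: pen up
Final: pos=(-3.514,-8.545), heading=265, 9 segment(s) drawn

Segment endpoints: x in {-3.514, -2.556, -2.294, -0.421, 0, 0, 0, 4.551, 5, 7.347}, y in {-8.545, -6, 0, 2, 2.413, 5.401, 6.415, 10.037, 10.56}
xmin=-3.514, ymin=-8.545, xmax=7.347, ymax=10.56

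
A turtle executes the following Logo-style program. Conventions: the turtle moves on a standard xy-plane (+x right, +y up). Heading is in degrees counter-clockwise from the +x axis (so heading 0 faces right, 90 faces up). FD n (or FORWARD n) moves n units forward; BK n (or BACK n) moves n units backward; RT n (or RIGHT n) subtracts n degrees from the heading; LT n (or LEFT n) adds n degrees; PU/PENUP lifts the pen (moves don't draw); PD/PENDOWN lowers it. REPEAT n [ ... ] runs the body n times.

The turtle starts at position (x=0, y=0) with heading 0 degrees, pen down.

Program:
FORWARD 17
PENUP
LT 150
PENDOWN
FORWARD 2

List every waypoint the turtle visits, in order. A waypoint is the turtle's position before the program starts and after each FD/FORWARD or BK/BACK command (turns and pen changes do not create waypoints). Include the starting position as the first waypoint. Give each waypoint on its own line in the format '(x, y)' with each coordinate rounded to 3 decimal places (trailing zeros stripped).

Answer: (0, 0)
(17, 0)
(15.268, 1)

Derivation:
Executing turtle program step by step:
Start: pos=(0,0), heading=0, pen down
FD 17: (0,0) -> (17,0) [heading=0, draw]
PU: pen up
LT 150: heading 0 -> 150
PD: pen down
FD 2: (17,0) -> (15.268,1) [heading=150, draw]
Final: pos=(15.268,1), heading=150, 2 segment(s) drawn
Waypoints (3 total):
(0, 0)
(17, 0)
(15.268, 1)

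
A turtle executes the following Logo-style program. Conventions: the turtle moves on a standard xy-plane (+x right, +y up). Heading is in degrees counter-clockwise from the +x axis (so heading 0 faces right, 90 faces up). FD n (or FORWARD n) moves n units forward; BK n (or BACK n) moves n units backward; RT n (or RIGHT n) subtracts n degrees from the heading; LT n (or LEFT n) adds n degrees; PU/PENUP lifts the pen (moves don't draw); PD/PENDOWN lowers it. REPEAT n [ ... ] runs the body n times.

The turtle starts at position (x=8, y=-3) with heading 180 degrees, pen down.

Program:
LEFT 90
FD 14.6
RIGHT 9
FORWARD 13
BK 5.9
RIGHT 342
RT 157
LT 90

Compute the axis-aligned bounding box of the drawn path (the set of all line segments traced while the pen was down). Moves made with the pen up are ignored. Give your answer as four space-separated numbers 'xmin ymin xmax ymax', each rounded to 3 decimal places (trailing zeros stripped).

Answer: 5.966 -30.44 8 -3

Derivation:
Executing turtle program step by step:
Start: pos=(8,-3), heading=180, pen down
LT 90: heading 180 -> 270
FD 14.6: (8,-3) -> (8,-17.6) [heading=270, draw]
RT 9: heading 270 -> 261
FD 13: (8,-17.6) -> (5.966,-30.44) [heading=261, draw]
BK 5.9: (5.966,-30.44) -> (6.889,-24.613) [heading=261, draw]
RT 342: heading 261 -> 279
RT 157: heading 279 -> 122
LT 90: heading 122 -> 212
Final: pos=(6.889,-24.613), heading=212, 3 segment(s) drawn

Segment endpoints: x in {5.966, 6.889, 8, 8}, y in {-30.44, -24.613, -17.6, -3}
xmin=5.966, ymin=-30.44, xmax=8, ymax=-3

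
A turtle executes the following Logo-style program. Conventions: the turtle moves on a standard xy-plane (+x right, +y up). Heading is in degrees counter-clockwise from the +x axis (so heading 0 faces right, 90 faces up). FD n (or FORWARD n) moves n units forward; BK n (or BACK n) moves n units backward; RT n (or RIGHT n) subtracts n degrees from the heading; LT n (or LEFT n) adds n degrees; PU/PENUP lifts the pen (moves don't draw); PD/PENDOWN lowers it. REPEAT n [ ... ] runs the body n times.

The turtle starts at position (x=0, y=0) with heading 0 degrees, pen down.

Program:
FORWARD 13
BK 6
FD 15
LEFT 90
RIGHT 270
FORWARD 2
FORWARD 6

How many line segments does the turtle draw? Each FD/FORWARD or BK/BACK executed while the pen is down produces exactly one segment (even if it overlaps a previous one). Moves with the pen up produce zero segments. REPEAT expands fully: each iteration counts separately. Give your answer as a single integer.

Executing turtle program step by step:
Start: pos=(0,0), heading=0, pen down
FD 13: (0,0) -> (13,0) [heading=0, draw]
BK 6: (13,0) -> (7,0) [heading=0, draw]
FD 15: (7,0) -> (22,0) [heading=0, draw]
LT 90: heading 0 -> 90
RT 270: heading 90 -> 180
FD 2: (22,0) -> (20,0) [heading=180, draw]
FD 6: (20,0) -> (14,0) [heading=180, draw]
Final: pos=(14,0), heading=180, 5 segment(s) drawn
Segments drawn: 5

Answer: 5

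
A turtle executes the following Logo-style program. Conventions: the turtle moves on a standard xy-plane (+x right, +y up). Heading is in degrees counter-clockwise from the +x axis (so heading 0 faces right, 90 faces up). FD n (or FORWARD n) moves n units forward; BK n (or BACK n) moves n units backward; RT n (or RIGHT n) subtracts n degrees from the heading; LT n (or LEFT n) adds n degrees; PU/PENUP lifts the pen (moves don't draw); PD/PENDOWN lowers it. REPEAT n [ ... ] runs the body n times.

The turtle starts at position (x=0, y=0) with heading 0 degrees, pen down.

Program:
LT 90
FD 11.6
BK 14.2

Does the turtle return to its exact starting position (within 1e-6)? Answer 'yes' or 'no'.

Executing turtle program step by step:
Start: pos=(0,0), heading=0, pen down
LT 90: heading 0 -> 90
FD 11.6: (0,0) -> (0,11.6) [heading=90, draw]
BK 14.2: (0,11.6) -> (0,-2.6) [heading=90, draw]
Final: pos=(0,-2.6), heading=90, 2 segment(s) drawn

Start position: (0, 0)
Final position: (0, -2.6)
Distance = 2.6; >= 1e-6 -> NOT closed

Answer: no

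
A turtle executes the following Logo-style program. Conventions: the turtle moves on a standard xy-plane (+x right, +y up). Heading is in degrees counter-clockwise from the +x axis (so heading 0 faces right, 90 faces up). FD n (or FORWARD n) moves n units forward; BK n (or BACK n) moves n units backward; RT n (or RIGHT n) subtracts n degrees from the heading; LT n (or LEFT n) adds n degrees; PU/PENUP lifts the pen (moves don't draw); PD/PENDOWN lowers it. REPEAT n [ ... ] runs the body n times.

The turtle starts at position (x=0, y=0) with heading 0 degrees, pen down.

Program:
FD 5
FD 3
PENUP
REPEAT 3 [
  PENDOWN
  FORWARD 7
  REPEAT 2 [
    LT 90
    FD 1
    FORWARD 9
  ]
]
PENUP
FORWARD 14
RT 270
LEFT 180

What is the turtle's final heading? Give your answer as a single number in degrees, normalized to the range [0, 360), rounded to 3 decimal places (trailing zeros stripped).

Executing turtle program step by step:
Start: pos=(0,0), heading=0, pen down
FD 5: (0,0) -> (5,0) [heading=0, draw]
FD 3: (5,0) -> (8,0) [heading=0, draw]
PU: pen up
REPEAT 3 [
  -- iteration 1/3 --
  PD: pen down
  FD 7: (8,0) -> (15,0) [heading=0, draw]
  REPEAT 2 [
    -- iteration 1/2 --
    LT 90: heading 0 -> 90
    FD 1: (15,0) -> (15,1) [heading=90, draw]
    FD 9: (15,1) -> (15,10) [heading=90, draw]
    -- iteration 2/2 --
    LT 90: heading 90 -> 180
    FD 1: (15,10) -> (14,10) [heading=180, draw]
    FD 9: (14,10) -> (5,10) [heading=180, draw]
  ]
  -- iteration 2/3 --
  PD: pen down
  FD 7: (5,10) -> (-2,10) [heading=180, draw]
  REPEAT 2 [
    -- iteration 1/2 --
    LT 90: heading 180 -> 270
    FD 1: (-2,10) -> (-2,9) [heading=270, draw]
    FD 9: (-2,9) -> (-2,0) [heading=270, draw]
    -- iteration 2/2 --
    LT 90: heading 270 -> 0
    FD 1: (-2,0) -> (-1,0) [heading=0, draw]
    FD 9: (-1,0) -> (8,0) [heading=0, draw]
  ]
  -- iteration 3/3 --
  PD: pen down
  FD 7: (8,0) -> (15,0) [heading=0, draw]
  REPEAT 2 [
    -- iteration 1/2 --
    LT 90: heading 0 -> 90
    FD 1: (15,0) -> (15,1) [heading=90, draw]
    FD 9: (15,1) -> (15,10) [heading=90, draw]
    -- iteration 2/2 --
    LT 90: heading 90 -> 180
    FD 1: (15,10) -> (14,10) [heading=180, draw]
    FD 9: (14,10) -> (5,10) [heading=180, draw]
  ]
]
PU: pen up
FD 14: (5,10) -> (-9,10) [heading=180, move]
RT 270: heading 180 -> 270
LT 180: heading 270 -> 90
Final: pos=(-9,10), heading=90, 17 segment(s) drawn

Answer: 90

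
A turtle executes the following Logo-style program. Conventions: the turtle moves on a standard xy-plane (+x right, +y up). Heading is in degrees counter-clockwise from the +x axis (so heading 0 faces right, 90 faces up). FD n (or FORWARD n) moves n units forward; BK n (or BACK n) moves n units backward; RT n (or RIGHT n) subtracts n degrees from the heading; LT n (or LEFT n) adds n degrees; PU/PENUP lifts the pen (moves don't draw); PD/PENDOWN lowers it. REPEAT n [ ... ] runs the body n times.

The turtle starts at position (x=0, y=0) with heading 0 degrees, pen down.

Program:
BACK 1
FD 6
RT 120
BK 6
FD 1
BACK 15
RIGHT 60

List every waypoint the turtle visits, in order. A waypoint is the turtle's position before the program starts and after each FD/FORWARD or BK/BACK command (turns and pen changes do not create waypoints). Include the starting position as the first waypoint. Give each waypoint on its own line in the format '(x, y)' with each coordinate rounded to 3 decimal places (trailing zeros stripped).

Executing turtle program step by step:
Start: pos=(0,0), heading=0, pen down
BK 1: (0,0) -> (-1,0) [heading=0, draw]
FD 6: (-1,0) -> (5,0) [heading=0, draw]
RT 120: heading 0 -> 240
BK 6: (5,0) -> (8,5.196) [heading=240, draw]
FD 1: (8,5.196) -> (7.5,4.33) [heading=240, draw]
BK 15: (7.5,4.33) -> (15,17.321) [heading=240, draw]
RT 60: heading 240 -> 180
Final: pos=(15,17.321), heading=180, 5 segment(s) drawn
Waypoints (6 total):
(0, 0)
(-1, 0)
(5, 0)
(8, 5.196)
(7.5, 4.33)
(15, 17.321)

Answer: (0, 0)
(-1, 0)
(5, 0)
(8, 5.196)
(7.5, 4.33)
(15, 17.321)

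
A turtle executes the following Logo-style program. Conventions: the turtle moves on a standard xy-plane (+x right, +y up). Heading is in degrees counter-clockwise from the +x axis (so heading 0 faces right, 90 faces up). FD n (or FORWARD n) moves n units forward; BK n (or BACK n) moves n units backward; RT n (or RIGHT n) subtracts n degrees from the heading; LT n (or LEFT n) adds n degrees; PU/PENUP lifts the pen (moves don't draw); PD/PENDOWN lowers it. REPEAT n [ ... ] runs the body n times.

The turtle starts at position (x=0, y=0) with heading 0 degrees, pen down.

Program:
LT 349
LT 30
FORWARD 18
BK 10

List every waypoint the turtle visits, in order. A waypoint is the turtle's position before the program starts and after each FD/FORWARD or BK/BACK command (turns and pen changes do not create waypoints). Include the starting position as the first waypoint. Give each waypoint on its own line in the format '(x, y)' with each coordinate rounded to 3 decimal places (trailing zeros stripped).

Executing turtle program step by step:
Start: pos=(0,0), heading=0, pen down
LT 349: heading 0 -> 349
LT 30: heading 349 -> 19
FD 18: (0,0) -> (17.019,5.86) [heading=19, draw]
BK 10: (17.019,5.86) -> (7.564,2.605) [heading=19, draw]
Final: pos=(7.564,2.605), heading=19, 2 segment(s) drawn
Waypoints (3 total):
(0, 0)
(17.019, 5.86)
(7.564, 2.605)

Answer: (0, 0)
(17.019, 5.86)
(7.564, 2.605)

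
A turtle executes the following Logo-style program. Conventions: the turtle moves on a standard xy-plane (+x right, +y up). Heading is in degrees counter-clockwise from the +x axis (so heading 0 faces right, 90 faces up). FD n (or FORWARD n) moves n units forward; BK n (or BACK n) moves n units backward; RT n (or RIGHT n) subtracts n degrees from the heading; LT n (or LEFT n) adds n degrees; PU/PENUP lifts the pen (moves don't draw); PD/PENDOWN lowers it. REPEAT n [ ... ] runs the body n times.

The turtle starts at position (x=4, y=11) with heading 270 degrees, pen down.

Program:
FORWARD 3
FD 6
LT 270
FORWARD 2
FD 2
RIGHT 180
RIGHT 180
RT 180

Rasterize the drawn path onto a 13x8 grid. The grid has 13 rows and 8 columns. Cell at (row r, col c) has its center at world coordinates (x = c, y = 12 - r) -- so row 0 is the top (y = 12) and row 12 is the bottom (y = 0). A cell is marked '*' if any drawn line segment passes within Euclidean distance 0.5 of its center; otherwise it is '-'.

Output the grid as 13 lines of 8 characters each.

Answer: --------
----*---
----*---
----*---
----*---
----*---
----*---
----*---
----*---
----*---
*****---
--------
--------

Derivation:
Segment 0: (4,11) -> (4,8)
Segment 1: (4,8) -> (4,2)
Segment 2: (4,2) -> (2,2)
Segment 3: (2,2) -> (-0,2)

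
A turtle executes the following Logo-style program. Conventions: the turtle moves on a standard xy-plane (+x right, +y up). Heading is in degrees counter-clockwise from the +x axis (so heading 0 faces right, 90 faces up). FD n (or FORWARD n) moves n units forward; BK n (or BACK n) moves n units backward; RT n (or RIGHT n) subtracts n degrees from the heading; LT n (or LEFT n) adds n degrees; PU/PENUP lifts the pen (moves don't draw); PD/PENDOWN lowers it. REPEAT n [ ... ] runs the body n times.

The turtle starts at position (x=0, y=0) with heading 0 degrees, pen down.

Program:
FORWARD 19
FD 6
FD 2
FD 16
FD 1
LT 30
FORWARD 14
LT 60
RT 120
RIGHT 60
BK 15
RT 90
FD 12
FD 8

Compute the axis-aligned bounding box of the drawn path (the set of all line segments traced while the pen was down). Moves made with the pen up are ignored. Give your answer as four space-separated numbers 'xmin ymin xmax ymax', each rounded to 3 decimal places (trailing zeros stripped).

Executing turtle program step by step:
Start: pos=(0,0), heading=0, pen down
FD 19: (0,0) -> (19,0) [heading=0, draw]
FD 6: (19,0) -> (25,0) [heading=0, draw]
FD 2: (25,0) -> (27,0) [heading=0, draw]
FD 16: (27,0) -> (43,0) [heading=0, draw]
FD 1: (43,0) -> (44,0) [heading=0, draw]
LT 30: heading 0 -> 30
FD 14: (44,0) -> (56.124,7) [heading=30, draw]
LT 60: heading 30 -> 90
RT 120: heading 90 -> 330
RT 60: heading 330 -> 270
BK 15: (56.124,7) -> (56.124,22) [heading=270, draw]
RT 90: heading 270 -> 180
FD 12: (56.124,22) -> (44.124,22) [heading=180, draw]
FD 8: (44.124,22) -> (36.124,22) [heading=180, draw]
Final: pos=(36.124,22), heading=180, 9 segment(s) drawn

Segment endpoints: x in {0, 19, 25, 27, 36.124, 43, 44, 44.124, 56.124}, y in {0, 7, 22}
xmin=0, ymin=0, xmax=56.124, ymax=22

Answer: 0 0 56.124 22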